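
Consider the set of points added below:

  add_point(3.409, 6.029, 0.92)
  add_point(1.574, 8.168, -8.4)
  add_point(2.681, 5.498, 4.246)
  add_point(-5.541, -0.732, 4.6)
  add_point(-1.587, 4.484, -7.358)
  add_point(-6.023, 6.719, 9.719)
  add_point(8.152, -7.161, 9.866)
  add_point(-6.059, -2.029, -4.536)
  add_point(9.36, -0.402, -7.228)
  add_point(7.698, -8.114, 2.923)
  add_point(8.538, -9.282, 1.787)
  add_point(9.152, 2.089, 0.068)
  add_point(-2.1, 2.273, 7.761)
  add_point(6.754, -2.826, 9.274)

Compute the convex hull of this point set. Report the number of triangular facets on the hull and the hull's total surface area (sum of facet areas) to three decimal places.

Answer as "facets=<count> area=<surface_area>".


Extreme-point indices: [0, 1, 2, 3, 4, 5, 6, 7, 8, 10, 11, 13] — 12 of 14 on the boundary.

Triangle areas on the boundary:
  f1: (p4, p8, p7) → 49.5849
  f2: (p4, p1, p8) → 28.5990
  f3: (p4, p5, p7) → 69.6459
  f4: (p4, p5, p1) → 42.5454
  f5: (p10, p8, p7) → 96.4100
  f6: (p11, p1, p8) → 44.2949
  f7: (p11, p10, p8) → 43.7145
  f8: (p11, p10, p6) → 47.8891
  f9: (p3, p5, p7) → 30.9996
  f10: (p3, p5, p6) → 71.1818
  f11: (p3, p10, p7) → 75.7979
  f12: (p3, p10, p6) → 65.9169
  f13: (p0, p5, p1) → 54.3648
  f14: (p0, p11, p1) → 33.7114
  f15: (p13, p5, p6) → 21.7497
  f16: (p13, p11, p6) → 21.6287
  f17: (p2, p0, p11) → 11.8359
  f18: (p2, p13, p11) → 41.0773
  f19: (p2, p0, p5) → 13.2492
  f20: (p2, p13, p5) → 53.8266
Σ area = 918.023

Euler: V−E+F = 12−30+20 = 2.

facets=20 area=918.023


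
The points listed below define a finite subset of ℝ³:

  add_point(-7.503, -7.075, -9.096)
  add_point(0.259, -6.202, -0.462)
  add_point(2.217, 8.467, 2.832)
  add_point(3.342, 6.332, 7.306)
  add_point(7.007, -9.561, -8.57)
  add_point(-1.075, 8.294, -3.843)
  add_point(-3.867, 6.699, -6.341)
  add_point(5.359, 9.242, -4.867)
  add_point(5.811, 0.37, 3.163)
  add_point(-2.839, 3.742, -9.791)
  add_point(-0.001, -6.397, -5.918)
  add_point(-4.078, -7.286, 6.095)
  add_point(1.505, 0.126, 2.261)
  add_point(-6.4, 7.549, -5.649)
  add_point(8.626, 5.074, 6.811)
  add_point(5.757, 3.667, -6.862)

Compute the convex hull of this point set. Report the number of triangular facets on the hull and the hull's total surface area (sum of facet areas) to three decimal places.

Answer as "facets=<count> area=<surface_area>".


facets=18 area=1035.104

Hull vertices (11/16): indices [0, 2, 3, 4, 5, 7, 9, 11, 13, 14, 15].

Per-facet area ½‖(b−a)×(c−a)‖:
  f1: (p11, p4, p0) → 110.9529
  f2: (p11, p4, p14) → 156.1438
  f3: (p15, p4, p14) → 92.0729
  f4: (p15, p7, p14) → 38.0435
  f5: (p9, p15, p7) → 26.9291
  f6: (p9, p4, p0) → 84.5307
  f7: (p9, p15, p4) → 60.7366
  f8: (p13, p9, p7) → 36.2206
  f9: (p13, p11, p0) → 114.2719
  f10: (p13, p9, p0) → 37.7561
  f11: (p5, p13, p7) → 8.6265
  f12: (p3, p11, p14) → 41.0397
  f13: (p3, p13, p11) → 121.2805
  f14: (p2, p5, p13) → 15.0014
  f15: (p2, p3, p13) → 20.6921
  f16: (p2, p5, p7) → 23.4078
  f17: (p2, p7, p14) → 33.9110
  f18: (p2, p3, p14) → 13.4866
Σ area = 1035.104

Check V−E+F: 11 − 27 + 18 = 2.


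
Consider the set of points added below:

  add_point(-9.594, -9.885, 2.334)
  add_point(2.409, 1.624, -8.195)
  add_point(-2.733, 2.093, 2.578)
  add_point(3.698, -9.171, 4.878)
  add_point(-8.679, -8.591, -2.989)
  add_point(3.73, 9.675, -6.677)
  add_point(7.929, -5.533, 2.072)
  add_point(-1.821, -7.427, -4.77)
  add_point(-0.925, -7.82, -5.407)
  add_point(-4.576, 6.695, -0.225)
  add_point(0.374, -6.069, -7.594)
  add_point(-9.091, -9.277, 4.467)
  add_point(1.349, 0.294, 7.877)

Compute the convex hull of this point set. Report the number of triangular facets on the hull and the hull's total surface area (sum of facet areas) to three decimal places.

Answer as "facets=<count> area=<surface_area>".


11 of the 13 inputs are extreme points: [0, 1, 3, 4, 5, 6, 8, 9, 10, 11, 12].

Area of each hull facet:
  f1: (p12, p5, p6) → 89.1970
  f2: (p3, p12, p6) → 30.8314
  f3: (p9, p12, p5) → 64.1198
  f4: (p1, p5, p6) → 54.0332
  f5: (p1, p10, p6) → 48.5182
  f6: (p11, p3, p0) → 14.0760
  f7: (p11, p3, p12) → 63.7803
  f8: (p11, p9, p0) → 19.5889
  f9: (p11, p9, p12) → 85.5576
  f10: (p8, p10, p6) → 18.2357
  f11: (p8, p3, p6) → 34.7469
  f12: (p8, p3, p0) → 63.6002
  f13: (p4, p1, p10) → 36.4939
  f14: (p4, p9, p0) → 44.3978
  f15: (p4, p9, p5) → 82.2006
  f16: (p4, p1, p5) → 48.9925
  f17: (p4, p8, p0) → 20.0861
  f18: (p4, p8, p10) → 9.4280
Σ area = 827.885

Check V−E+F: 11 − 27 + 18 = 2.

facets=18 area=827.885


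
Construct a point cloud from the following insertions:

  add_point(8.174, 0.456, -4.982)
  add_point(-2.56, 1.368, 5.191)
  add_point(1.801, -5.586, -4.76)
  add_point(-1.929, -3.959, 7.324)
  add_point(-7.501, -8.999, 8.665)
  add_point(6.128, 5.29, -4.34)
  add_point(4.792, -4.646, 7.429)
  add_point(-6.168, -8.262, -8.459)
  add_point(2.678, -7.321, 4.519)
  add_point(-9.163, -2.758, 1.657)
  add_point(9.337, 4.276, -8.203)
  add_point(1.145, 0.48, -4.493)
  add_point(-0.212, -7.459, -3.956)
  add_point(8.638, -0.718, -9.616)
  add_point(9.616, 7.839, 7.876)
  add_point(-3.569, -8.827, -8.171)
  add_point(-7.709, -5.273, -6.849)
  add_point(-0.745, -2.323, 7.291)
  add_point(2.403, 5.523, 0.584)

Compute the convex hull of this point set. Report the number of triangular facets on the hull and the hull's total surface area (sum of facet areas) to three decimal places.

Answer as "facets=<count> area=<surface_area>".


facets=22 area=1026.232

Points on the hull: [1, 4, 5, 6, 7, 8, 9, 10, 13, 14, 15, 16, 18] (13 of 19).

Per-facet area ½‖(b−a)×(c−a)‖:
  f1: (p1, p4, p9) → 40.4370
  f2: (p1, p4, p14) → 60.2149
  f3: (p6, p13, p14) → 116.1128
  f4: (p6, p4, p14) → 67.0522
  f5: (p10, p13, p14) → 38.0246
  f6: (p10, p5, p14) → 27.0112
  f7: (p10, p7, p13) → 36.9380
  f8: (p16, p4, p9) → 37.4693
  f9: (p16, p7, p4) → 28.9678
  f10: (p16, p10, p7) → 36.5107
  f11: (p16, p10, p5) → 43.4270
  f12: (p18, p5, p14) → 32.1293
  f13: (p18, p1, p14) → 41.3489
  f14: (p18, p1, p9) → 29.5113
  f15: (p18, p16, p9) → 64.0600
  f16: (p18, p16, p5) → 51.1375
  f17: (p8, p6, p13) → 37.0341
  f18: (p8, p6, p4) → 23.9239
  f19: (p15, p7, p4) → 22.9766
  f20: (p15, p8, p4) → 78.7861
  f21: (p15, p7, p13) → 14.4709
  f22: (p15, p8, p13) → 98.6883
Σ area = 1026.232

Check V−E+F: 13 − 33 + 22 = 2.


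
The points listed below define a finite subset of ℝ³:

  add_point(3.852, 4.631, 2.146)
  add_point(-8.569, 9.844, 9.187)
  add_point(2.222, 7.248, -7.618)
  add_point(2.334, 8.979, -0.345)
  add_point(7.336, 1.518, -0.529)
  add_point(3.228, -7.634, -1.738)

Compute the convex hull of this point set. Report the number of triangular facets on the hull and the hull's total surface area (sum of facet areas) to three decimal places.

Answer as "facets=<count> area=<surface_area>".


Extreme-point indices: [0, 1, 2, 3, 4, 5] — 6 of 6 on the boundary.

Per-facet area ½‖(b−a)×(c−a)‖:
  f1: (p2, p5, p1) → 159.5533
  f2: (p2, p5, p4) → 51.5517
  f3: (p3, p2, p1) → 41.6012
  f4: (p3, p2, p4) → 32.8832
  f5: (p0, p5, p1) → 88.5318
  f6: (p0, p5, p4) → 25.7685
  f7: (p0, p3, p1) → 37.9424
  f8: (p0, p3, p4) → 12.7153
Σ area = 450.547

Euler: V−E+F = 6−12+8 = 2.

facets=8 area=450.547


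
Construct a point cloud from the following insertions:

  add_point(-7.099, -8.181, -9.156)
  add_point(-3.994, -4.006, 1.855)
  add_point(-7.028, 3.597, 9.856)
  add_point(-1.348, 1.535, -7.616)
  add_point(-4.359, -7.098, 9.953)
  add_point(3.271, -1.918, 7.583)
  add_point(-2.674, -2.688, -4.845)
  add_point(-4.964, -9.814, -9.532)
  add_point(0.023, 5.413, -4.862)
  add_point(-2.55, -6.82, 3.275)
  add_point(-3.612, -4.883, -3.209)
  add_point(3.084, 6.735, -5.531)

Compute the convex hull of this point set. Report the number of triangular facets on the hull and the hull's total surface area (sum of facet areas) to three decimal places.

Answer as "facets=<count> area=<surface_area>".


facets=14 area=715.259

Points on the hull: [0, 2, 3, 4, 5, 7, 8, 9, 11] (9 of 12).

Per-facet area ½‖(b−a)×(c−a)‖:
  f1: (p2, p4, p0) → 106.5610
  f2: (p2, p11, p5) → 92.9760
  f3: (p2, p4, p5) → 49.4311
  f4: (p7, p11, p5) → 141.0644
  f5: (p7, p4, p0) → 26.1923
  f6: (p8, p2, p0) → 130.7084
  f7: (p8, p2, p11) → 22.2139
  f8: (p9, p4, p5) → 29.0763
  f9: (p9, p7, p5) → 40.7269
  f10: (p9, p7, p4) → 23.0267
  f11: (p3, p8, p0) → 13.2396
  f12: (p3, p8, p11) → 7.5401
  f13: (p3, p7, p0) → 15.3226
  f14: (p3, p7, p11) → 17.1796
Σ area = 715.259

Euler characteristic 9−21+14 = 2 ✓


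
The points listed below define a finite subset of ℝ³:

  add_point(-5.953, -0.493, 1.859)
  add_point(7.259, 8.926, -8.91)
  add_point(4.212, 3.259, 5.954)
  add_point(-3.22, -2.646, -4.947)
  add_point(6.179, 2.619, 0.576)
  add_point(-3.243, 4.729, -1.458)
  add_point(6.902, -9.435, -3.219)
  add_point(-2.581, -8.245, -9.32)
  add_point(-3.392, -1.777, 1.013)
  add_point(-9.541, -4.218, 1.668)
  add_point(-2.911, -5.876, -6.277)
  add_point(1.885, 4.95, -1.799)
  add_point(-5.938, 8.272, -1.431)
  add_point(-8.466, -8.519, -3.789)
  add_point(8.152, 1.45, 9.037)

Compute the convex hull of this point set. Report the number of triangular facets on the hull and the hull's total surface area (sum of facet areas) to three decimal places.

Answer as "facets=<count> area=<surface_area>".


7 of the 15 inputs are extreme points: [1, 6, 7, 9, 12, 13, 14].

Area of each hull facet:
  f1: (p6, p14, p9) → 139.3188
  f2: (p1, p6, p14) → 143.9205
  f3: (p7, p1, p6) → 105.7054
  f4: (p12, p14, p9) → 121.3072
  f5: (p12, p1, p14) → 133.3282
  f6: (p12, p7, p1) → 133.4895
  f7: (p13, p6, p9) → 53.4589
  f8: (p13, p7, p6) → 44.5053
  f9: (p13, p12, p9) → 43.9981
  f10: (p13, p12, p7) → 69.1910
Σ area = 988.223

Euler: V−E+F = 7−15+10 = 2.

facets=10 area=988.223


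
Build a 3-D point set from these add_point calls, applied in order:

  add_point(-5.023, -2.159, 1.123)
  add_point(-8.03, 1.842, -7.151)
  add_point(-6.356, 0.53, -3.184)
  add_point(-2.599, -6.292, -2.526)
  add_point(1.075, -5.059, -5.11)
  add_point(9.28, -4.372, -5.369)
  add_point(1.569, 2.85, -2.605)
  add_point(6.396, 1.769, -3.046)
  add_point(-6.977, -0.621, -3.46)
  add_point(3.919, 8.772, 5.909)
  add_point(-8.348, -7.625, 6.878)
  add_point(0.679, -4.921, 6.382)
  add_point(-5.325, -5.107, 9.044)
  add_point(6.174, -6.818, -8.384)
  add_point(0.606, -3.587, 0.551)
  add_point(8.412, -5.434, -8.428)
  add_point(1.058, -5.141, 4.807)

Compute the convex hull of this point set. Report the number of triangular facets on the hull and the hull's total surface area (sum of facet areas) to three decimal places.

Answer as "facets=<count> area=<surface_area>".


facets=16 area=794.663

Points on the hull: [1, 3, 5, 7, 9, 10, 11, 12, 13, 15] (10 of 17).

Facet areas (half cross-product norm):
  f1: (p1, p12, p10) → 37.9090
  f2: (p1, p12, p9) → 138.3701
  f3: (p11, p12, p10) → 13.2811
  f4: (p11, p9, p5) → 100.5218
  f5: (p11, p12, p9) → 44.7659
  f6: (p13, p11, p10) → 70.2511
  f7: (p13, p11, p5) → 36.0395
  f8: (p7, p9, p5) → 21.9508
  f9: (p7, p1, p9) → 87.2543
  f10: (p3, p1, p10) → 58.9354
  f11: (p3, p13, p10) → 26.2825
  f12: (p3, p13, p1) → 55.7699
  f13: (p15, p13, p5) → 4.0956
  f14: (p15, p7, p5) → 10.6561
  f15: (p15, p13, p1) → 19.5767
  f16: (p15, p7, p1) → 69.0039
Σ area = 794.663

Euler characteristic 10−24+16 = 2 ✓


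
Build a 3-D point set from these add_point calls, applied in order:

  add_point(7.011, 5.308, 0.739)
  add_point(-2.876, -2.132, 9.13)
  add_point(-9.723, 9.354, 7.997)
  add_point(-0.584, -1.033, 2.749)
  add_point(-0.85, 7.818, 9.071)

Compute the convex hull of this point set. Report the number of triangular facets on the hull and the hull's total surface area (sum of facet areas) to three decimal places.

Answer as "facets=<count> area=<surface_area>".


facets=6 area=297.294

Points on the hull: [0, 1, 2, 3, 4] (5 of 5).

Per-facet area ½‖(b−a)×(c−a)‖:
  f1: (p3, p0, p2) → 74.3634
  f2: (p3, p1, p2) → 46.0412
  f3: (p3, p1, p0) → 29.2617
  f4: (p4, p0, p2) → 42.2175
  f5: (p4, p1, p2) → 46.0250
  f6: (p4, p1, p0) → 59.3850
Σ area = 297.294

Check V−E+F: 5 − 9 + 6 = 2.


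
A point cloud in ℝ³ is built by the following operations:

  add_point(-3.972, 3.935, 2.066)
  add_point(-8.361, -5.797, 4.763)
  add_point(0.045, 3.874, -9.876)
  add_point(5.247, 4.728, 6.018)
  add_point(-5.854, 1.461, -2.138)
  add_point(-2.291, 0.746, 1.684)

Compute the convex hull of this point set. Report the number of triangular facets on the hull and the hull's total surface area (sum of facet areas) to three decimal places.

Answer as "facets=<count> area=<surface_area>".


Hull vertices (5/6): indices [0, 1, 2, 3, 4].

Facet areas (half cross-product norm):
  f1: (p2, p3, p1) → 135.5404
  f2: (p0, p3, p1) → 52.1226
  f3: (p0, p2, p3) → 63.1808
  f4: (p4, p2, p1) → 29.0124
  f5: (p4, p0, p1) → 26.8027
  f6: (p4, p0, p2) → 25.0412
Σ area = 331.700

Euler: V−E+F = 5−9+6 = 2.

facets=6 area=331.700


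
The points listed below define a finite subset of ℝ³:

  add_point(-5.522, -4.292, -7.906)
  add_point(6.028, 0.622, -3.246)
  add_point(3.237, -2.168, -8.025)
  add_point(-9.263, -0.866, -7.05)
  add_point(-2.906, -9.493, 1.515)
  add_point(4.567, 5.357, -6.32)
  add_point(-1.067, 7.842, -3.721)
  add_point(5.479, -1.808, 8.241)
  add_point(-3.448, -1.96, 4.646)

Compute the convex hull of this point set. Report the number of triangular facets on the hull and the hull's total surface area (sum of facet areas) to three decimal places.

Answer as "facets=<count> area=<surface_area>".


Points on the hull: [0, 1, 2, 3, 4, 5, 6, 7, 8] (9 of 9).

Facet areas (half cross-product norm):
  f1: (p2, p7, p1) → 28.0039
  f2: (p2, p7, p4) → 86.5228
  f3: (p8, p6, p3) → 71.6475
  f4: (p8, p6, p7) → 62.9629
  f5: (p8, p4, p3) → 52.0762
  f6: (p8, p7, p4) → 39.1633
  f7: (p5, p7, p1) → 25.3996
  f8: (p5, p6, p7) → 53.8050
  f9: (p5, p2, p1) → 17.8557
  f10: (p5, p6, p3) → 40.7155
  f11: (p5, p2, p3) → 49.2795
  f12: (p0, p4, p3) → 26.7587
  f13: (p0, p2, p3) → 19.3340
  f14: (p0, p2, p4) → 49.6217
Σ area = 623.146

Euler characteristic 9−21+14 = 2 ✓

facets=14 area=623.146


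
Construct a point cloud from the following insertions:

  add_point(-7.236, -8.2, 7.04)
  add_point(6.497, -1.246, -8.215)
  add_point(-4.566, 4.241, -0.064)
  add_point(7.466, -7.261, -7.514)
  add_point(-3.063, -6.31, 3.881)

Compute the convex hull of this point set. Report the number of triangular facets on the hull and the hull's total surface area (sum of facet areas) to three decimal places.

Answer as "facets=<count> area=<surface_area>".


facets=6 area=347.074

Hull vertices (5/5): indices [0, 1, 2, 3, 4].

Area of each hull facet:
  f1: (p2, p3, p0) → 129.6721
  f2: (p1, p2, p3) → 41.1992
  f3: (p4, p3, p0) → 18.5483
  f4: (p4, p1, p3) → 47.4977
  f5: (p4, p2, p0) → 28.7931
  f6: (p4, p1, p2) → 81.3631
Σ area = 347.074

Euler: V−E+F = 5−9+6 = 2.


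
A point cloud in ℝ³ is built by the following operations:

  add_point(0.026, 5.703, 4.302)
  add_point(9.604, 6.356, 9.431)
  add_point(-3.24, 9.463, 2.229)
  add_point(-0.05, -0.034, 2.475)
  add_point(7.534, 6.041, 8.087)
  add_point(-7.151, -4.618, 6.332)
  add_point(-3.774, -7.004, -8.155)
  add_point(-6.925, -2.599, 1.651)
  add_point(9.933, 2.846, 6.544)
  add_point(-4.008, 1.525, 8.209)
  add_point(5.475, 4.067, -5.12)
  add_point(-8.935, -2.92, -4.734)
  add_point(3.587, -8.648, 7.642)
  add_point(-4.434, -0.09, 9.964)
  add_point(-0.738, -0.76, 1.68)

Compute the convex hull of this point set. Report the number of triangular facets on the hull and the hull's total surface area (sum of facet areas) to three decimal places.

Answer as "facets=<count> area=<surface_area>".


Points on the hull: [1, 2, 5, 6, 8, 10, 11, 12, 13] (9 of 15).

Per-facet area ½‖(b−a)×(c−a)‖:
  f1: (p10, p2, p11) → 90.2656
  f2: (p10, p12, p8) → 82.6487
  f3: (p1, p13, p2) → 86.0755
  f4: (p1, p10, p8) → 24.9438
  f5: (p1, p10, p2) → 87.0166
  f6: (p1, p12, p8) → 24.3578
  f7: (p1, p12, p13) → 87.6251
  f8: (p5, p12, p13) → 36.1520
  f9: (p5, p2, p11) → 80.1972
  f10: (p5, p13, p2) → 38.4902
  f11: (p6, p10, p11) → 54.5318
  f12: (p6, p10, p12) → 119.3993
  f13: (p6, p5, p11) → 40.6187
  f14: (p6, p5, p12) → 85.9110
Σ area = 938.234

Euler: V−E+F = 9−21+14 = 2.

facets=14 area=938.234


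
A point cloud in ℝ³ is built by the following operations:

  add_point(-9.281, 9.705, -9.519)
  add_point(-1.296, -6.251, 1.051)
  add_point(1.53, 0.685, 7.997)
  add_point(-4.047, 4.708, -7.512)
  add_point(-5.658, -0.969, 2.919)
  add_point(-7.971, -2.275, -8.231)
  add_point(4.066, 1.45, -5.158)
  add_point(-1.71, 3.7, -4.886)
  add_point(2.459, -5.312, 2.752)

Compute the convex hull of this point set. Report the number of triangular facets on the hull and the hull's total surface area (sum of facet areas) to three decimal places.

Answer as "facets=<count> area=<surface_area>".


Hull vertices (7/9): indices [0, 1, 2, 4, 5, 6, 8].

Facet areas (half cross-product norm):
  f1: (p2, p6, p0) → 108.2631
  f2: (p5, p6, p0) → 77.6033
  f3: (p5, p1, p6) → 62.8462
  f4: (p8, p1, p6) → 22.2529
  f5: (p8, p2, p6) → 42.2122
  f6: (p8, p2, p1) → 16.0282
  f7: (p4, p2, p1) → 31.1061
  f8: (p4, p5, p1) → 39.7256
  f9: (p4, p2, p0) → 66.0973
  f10: (p4, p5, p0) → 69.4547
Σ area = 535.589

Euler: V−E+F = 7−15+10 = 2.

facets=10 area=535.589


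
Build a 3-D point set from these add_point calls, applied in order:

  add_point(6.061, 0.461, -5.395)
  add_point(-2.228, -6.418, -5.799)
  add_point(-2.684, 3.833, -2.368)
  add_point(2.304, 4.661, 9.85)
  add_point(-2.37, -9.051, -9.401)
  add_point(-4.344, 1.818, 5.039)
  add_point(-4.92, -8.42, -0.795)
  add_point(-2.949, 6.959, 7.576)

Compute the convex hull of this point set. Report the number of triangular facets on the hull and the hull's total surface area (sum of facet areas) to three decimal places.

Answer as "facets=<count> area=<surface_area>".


facets=10 area=518.276

Hull vertices (7/8): indices [0, 2, 3, 4, 5, 6, 7].

Per-facet area ½‖(b−a)×(c−a)‖:
  f1: (p3, p0, p6) → 114.8809
  f2: (p3, p7, p0) → 50.0563
  f3: (p2, p7, p0) → 46.6417
  f4: (p4, p0, p6) → 59.2023
  f5: (p4, p2, p6) → 56.1879
  f6: (p4, p2, p0) → 63.9482
  f7: (p5, p2, p6) → 45.0474
  f8: (p5, p2, p7) → 22.9662
  f9: (p5, p3, p6) → 41.1596
  f10: (p5, p3, p7) → 18.1853
Σ area = 518.276

Euler: V−E+F = 7−15+10 = 2.


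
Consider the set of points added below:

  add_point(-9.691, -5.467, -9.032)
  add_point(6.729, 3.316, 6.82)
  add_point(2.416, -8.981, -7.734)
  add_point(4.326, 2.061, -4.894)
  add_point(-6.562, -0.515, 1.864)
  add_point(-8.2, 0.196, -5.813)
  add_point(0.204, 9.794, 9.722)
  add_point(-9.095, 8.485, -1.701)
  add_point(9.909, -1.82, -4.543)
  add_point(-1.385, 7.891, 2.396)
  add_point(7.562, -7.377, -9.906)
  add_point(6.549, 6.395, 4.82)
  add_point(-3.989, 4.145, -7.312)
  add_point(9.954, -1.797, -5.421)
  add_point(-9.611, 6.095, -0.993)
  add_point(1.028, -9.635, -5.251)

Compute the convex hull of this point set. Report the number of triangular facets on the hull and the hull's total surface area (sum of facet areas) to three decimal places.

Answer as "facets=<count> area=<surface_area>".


facets=26 area=1004.138

Points on the hull: [0, 1, 2, 3, 4, 6, 7, 8, 9, 10, 11, 12, 13, 14, 15] (15 of 16).

Per-facet area ½‖(b−a)×(c−a)‖:
  f1: (p4, p15, p0) → 69.8269
  f2: (p1, p4, p6) → 66.7287
  f3: (p1, p4, p15) → 100.4755
  f4: (p11, p1, p6) → 15.9810
  f5: (p2, p15, p0) → 17.6141
  f6: (p2, p10, p0) → 25.1230
  f7: (p2, p10, p15) → 5.0787
  f8: (p14, p7, p6) → 18.8207
  f9: (p14, p4, p6) → 55.7810
  f10: (p14, p7, p0) → 14.1575
  f11: (p14, p4, p0) → 48.2060
  f12: (p8, p10, p13) → 2.7551
  f13: (p8, p11, p13) → 3.9297
  f14: (p8, p11, p1) → 23.4394
  f15: (p8, p10, p15) → 33.6039
  f16: (p8, p1, p15) → 75.6004
  f17: (p12, p10, p13) → 57.4805
  f18: (p12, p7, p0) → 48.1461
  f19: (p12, p10, p0) → 90.0829
  f20: (p9, p7, p6) → 26.8737
  f21: (p9, p11, p6) → 29.5526
  f22: (p9, p12, p7) → 37.0499
  f23: (p9, p12, p11) → 40.8878
  f24: (p3, p11, p13) → 36.8908
  f25: (p3, p12, p13) → 14.5475
  f26: (p3, p12, p11) → 45.5045
Σ area = 1004.138

Euler: V−E+F = 15−39+26 = 2.


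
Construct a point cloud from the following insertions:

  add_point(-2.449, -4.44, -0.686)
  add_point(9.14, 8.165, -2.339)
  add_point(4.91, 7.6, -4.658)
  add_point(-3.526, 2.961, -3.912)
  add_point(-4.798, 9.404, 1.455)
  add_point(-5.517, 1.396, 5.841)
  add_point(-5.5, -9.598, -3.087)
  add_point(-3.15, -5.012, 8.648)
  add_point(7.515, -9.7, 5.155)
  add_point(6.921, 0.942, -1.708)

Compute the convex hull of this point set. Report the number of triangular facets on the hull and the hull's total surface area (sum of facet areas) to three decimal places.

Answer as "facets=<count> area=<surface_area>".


facets=14 area=777.773

Extreme-point indices: [1, 2, 3, 4, 5, 6, 7, 8, 9] — 9 of 10 on the boundary.

Facet areas (half cross-product norm):
  f1: (p7, p8, p1) → 116.4993
  f2: (p7, p6, p5) → 47.1078
  f3: (p7, p6, p8) → 75.6592
  f4: (p4, p2, p1) → 25.0614
  f5: (p4, p7, p5) → 13.6070
  f6: (p4, p7, p1) → 117.2033
  f7: (p4, p6, p5) → 60.0762
  f8: (p9, p8, p1) → 26.7341
  f9: (p9, p6, p8) → 92.0133
  f10: (p9, p2, p1) → 17.4082
  f11: (p9, p6, p2) → 58.2308
  f12: (p3, p6, p2) → 48.5520
  f13: (p3, p4, p2) → 40.2423
  f14: (p3, p4, p6) → 39.3782
Σ area = 777.773

Euler: V−E+F = 9−21+14 = 2.


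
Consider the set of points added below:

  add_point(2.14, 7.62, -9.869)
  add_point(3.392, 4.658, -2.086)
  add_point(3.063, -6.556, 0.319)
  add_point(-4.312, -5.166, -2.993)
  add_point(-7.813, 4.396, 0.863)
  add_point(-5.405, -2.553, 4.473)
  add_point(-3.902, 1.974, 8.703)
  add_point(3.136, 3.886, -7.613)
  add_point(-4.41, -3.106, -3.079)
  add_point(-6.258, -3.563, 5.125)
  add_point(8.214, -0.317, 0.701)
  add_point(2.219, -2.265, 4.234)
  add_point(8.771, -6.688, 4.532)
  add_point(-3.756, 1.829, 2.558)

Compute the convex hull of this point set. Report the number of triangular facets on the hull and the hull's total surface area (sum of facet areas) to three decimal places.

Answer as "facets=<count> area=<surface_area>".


facets=18 area=648.600

11 of the 14 inputs are extreme points: [0, 1, 2, 3, 4, 6, 7, 8, 9, 10, 12].

Area of each hull facet:
  f1: (p6, p0, p4) → 62.7486
  f2: (p10, p6, p12) → 54.5943
  f3: (p8, p0, p4) → 63.3076
  f4: (p8, p3, p4) → 5.4008
  f5: (p8, p3, p0) → 9.7946
  f6: (p9, p6, p12) → 53.1756
  f7: (p9, p2, p12) → 34.9138
  f8: (p9, p2, p3) → 34.4826
  f9: (p9, p6, p4) → 29.4983
  f10: (p9, p3, p4) → 37.7841
  f11: (p1, p6, p0) → 37.6982
  f12: (p1, p10, p0) → 23.1935
  f13: (p1, p10, p6) → 49.4785
  f14: (p7, p3, p0) → 21.3564
  f15: (p7, p2, p3) → 49.8788
  f16: (p7, p2, p12) → 43.2313
  f17: (p7, p10, p12) → 24.8975
  f18: (p7, p10, p0) → 13.1655
Σ area = 648.600

Euler characteristic 11−27+18 = 2 ✓


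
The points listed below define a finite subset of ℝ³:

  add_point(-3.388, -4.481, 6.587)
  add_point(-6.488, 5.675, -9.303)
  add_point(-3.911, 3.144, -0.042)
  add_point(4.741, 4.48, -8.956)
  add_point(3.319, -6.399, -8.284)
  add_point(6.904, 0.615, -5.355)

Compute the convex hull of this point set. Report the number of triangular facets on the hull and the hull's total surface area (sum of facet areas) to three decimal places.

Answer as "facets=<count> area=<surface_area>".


Extreme-point indices: [0, 1, 2, 3, 4, 5] — 6 of 6 on the boundary.

Facet areas (half cross-product norm):
  f1: (p4, p0, p1) → 122.5963
  f2: (p4, p0, p5) → 67.0247
  f3: (p2, p0, p1) → 29.0864
  f4: (p2, p0, p5) → 62.0696
  f5: (p3, p2, p1) → 53.3270
  f6: (p3, p2, p5) → 34.4324
  f7: (p3, p4, p1) → 62.0779
  f8: (p3, p4, p5) → 23.5783
Σ area = 454.193

Euler characteristic 6−12+8 = 2 ✓

facets=8 area=454.193


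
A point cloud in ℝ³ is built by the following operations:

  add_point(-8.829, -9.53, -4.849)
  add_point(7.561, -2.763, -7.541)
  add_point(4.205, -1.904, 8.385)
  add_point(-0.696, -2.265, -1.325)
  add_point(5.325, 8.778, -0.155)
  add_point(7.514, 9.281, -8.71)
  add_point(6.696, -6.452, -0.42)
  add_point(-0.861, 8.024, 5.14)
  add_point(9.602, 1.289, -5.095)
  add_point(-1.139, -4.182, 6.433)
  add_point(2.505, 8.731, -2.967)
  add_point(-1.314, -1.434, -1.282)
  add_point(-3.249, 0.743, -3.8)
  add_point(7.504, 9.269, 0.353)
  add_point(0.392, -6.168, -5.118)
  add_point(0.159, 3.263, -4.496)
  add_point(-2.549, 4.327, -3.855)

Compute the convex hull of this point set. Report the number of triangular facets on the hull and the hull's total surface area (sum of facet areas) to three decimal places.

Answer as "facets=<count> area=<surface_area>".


Extreme-point indices: [0, 1, 2, 5, 6, 7, 8, 9, 10, 13, 16] — 11 of 17 on the boundary.

Area of each hull facet:
  f1: (p1, p5, p0) → 100.0821
  f2: (p1, p5, p8) → 21.1437
  f3: (p16, p5, p0) → 68.1693
  f4: (p16, p7, p0) → 66.4035
  f5: (p9, p7, p0) → 86.0530
  f6: (p9, p7, p2) → 35.1598
  f7: (p13, p7, p2) → 55.9391
  f8: (p13, p5, p8) → 37.4150
  f9: (p13, p2, p8) → 67.2579
  f10: (p6, p2, p8) → 48.0801
  f11: (p6, p1, p8) → 20.7853
  f12: (p6, p1, p0) → 66.1997
  f13: (p6, p9, p0) → 76.7345
  f14: (p6, p9, p2) → 30.4920
  f15: (p10, p16, p5) → 23.2207
  f16: (p10, p16, p7) → 29.0653
  f17: (p10, p13, p5) → 22.8024
  f18: (p10, p13, p7) → 26.0820
Σ area = 881.085

Euler: V−E+F = 11−27+18 = 2.

facets=18 area=881.085


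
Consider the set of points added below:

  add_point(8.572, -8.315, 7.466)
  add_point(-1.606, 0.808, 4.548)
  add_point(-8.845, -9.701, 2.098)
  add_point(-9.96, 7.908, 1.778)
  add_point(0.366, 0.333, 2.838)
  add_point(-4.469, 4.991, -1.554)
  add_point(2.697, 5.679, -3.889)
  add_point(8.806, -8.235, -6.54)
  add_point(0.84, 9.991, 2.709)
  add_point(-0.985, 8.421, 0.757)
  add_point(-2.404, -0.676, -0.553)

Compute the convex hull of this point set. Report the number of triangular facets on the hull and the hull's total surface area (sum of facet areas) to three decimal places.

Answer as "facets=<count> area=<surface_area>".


facets=14 area=888.333

9 of the 11 inputs are extreme points: [0, 1, 2, 3, 5, 6, 7, 8, 9].

Triangle areas on the boundary:
  f1: (p0, p2, p7) → 123.0012
  f2: (p8, p0, p7) → 139.2272
  f3: (p5, p2, p3) → 55.4835
  f4: (p5, p2, p7) → 140.9359
  f5: (p1, p8, p3) → 48.7203
  f6: (p1, p8, p0) → 59.5267
  f7: (p1, p2, p3) → 73.3766
  f8: (p1, p0, p2) → 90.4917
  f9: (p6, p8, p7) → 43.9095
  f10: (p6, p5, p7) → 54.7659
  f11: (p6, p5, p3) → 14.2676
  f12: (p9, p8, p3) → 11.7846
  f13: (p9, p6, p3) → 23.2828
  f14: (p9, p6, p8) → 9.5592
Σ area = 888.333

Check V−E+F: 9 − 21 + 14 = 2.


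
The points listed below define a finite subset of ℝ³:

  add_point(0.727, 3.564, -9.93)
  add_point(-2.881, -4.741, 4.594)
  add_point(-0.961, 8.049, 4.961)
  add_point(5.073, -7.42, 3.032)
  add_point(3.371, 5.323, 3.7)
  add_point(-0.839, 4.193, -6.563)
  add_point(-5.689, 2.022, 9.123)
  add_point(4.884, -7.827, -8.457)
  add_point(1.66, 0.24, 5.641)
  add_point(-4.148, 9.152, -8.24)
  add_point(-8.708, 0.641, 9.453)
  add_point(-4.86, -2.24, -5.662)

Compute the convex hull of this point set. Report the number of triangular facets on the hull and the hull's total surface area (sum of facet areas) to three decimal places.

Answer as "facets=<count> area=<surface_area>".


facets=18 area=805.729

Hull vertices (11/12): indices [0, 1, 2, 3, 4, 6, 7, 8, 9, 10, 11].

Per-facet area ½‖(b−a)×(c−a)‖:
  f1: (p4, p7, p3) → 73.7422
  f2: (p1, p3, p10) → 20.2113
  f3: (p1, p7, p3) → 48.2898
  f4: (p8, p4, p3) → 20.7571
  f5: (p2, p9, p10) → 76.2311
  f6: (p2, p4, p9) → 35.9111
  f7: (p0, p4, p9) → 52.2760
  f8: (p0, p4, p7) → 85.2964
  f9: (p11, p1, p10) → 48.3857
  f10: (p11, p1, p7) → 62.1159
  f11: (p11, p9, p10) → 92.6941
  f12: (p11, p0, p9) → 34.6556
  f13: (p11, p0, p7) → 49.9582
  f14: (p6, p2, p10) → 8.2361
  f15: (p6, p3, p10) → 23.6315
  f16: (p6, p8, p3) → 27.6556
  f17: (p6, p8, p4) → 23.1794
  f18: (p6, p2, p4) → 22.5021
Σ area = 805.729

Euler characteristic 11−27+18 = 2 ✓


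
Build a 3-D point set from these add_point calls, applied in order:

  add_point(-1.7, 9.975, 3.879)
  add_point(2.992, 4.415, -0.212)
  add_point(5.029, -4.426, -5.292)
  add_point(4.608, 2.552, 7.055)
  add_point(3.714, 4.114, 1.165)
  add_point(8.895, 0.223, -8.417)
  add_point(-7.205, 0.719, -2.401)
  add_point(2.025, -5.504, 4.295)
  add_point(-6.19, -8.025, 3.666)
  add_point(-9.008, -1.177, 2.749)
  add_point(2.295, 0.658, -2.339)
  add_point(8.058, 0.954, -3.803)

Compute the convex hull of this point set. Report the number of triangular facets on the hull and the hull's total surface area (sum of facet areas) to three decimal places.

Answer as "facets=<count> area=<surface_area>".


facets=14 area=649.309

9 of the 12 inputs are extreme points: [0, 2, 3, 5, 6, 7, 8, 9, 11].

Area of each hull facet:
  f1: (p3, p0, p9) → 66.5232
  f2: (p8, p3, p9) → 54.4224
  f3: (p6, p0, p9) → 35.9245
  f4: (p6, p0, p5) → 104.6528
  f5: (p6, p8, p9) → 20.6061
  f6: (p7, p8, p3) → 31.6502
  f7: (p11, p7, p5) → 21.3043
  f8: (p11, p7, p3) → 48.2948
  f9: (p11, p0, p5) → 26.3921
  f10: (p11, p3, p0) → 58.9352
  f11: (p2, p7, p5) → 25.2957
  f12: (p2, p7, p8) → 42.1987
  f13: (p2, p6, p5) → 43.2908
  f14: (p2, p6, p8) → 69.8182
Σ area = 649.309

Euler characteristic 9−21+14 = 2 ✓


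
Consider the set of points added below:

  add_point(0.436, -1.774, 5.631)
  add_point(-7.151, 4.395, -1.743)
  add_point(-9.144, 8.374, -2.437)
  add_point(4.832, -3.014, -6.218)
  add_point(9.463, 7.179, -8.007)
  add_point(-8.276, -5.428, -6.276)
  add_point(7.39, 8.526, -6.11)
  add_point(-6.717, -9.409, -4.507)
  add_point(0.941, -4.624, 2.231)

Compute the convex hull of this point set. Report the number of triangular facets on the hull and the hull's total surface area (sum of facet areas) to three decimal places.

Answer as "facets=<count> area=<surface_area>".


facets=12 area=683.460

Hull vertices (8/9): indices [0, 2, 3, 4, 5, 6, 7, 8].

Facet areas (half cross-product norm):
  f1: (p0, p7, p2) → 111.6295
  f2: (p5, p4, p2) → 137.0061
  f3: (p5, p7, p2) → 22.1291
  f4: (p5, p3, p4) → 62.4018
  f5: (p5, p3, p7) → 30.3470
  f6: (p6, p4, p2) → 16.5957
  f7: (p6, p0, p2) → 120.7923
  f8: (p6, p0, p4) → 24.0720
  f9: (p8, p0, p7) → 19.1245
  f10: (p8, p3, p7) → 52.2860
  f11: (p8, p0, p4) → 39.6399
  f12: (p8, p3, p4) → 47.4363
Σ area = 683.460

Check V−E+F: 8 − 18 + 12 = 2.


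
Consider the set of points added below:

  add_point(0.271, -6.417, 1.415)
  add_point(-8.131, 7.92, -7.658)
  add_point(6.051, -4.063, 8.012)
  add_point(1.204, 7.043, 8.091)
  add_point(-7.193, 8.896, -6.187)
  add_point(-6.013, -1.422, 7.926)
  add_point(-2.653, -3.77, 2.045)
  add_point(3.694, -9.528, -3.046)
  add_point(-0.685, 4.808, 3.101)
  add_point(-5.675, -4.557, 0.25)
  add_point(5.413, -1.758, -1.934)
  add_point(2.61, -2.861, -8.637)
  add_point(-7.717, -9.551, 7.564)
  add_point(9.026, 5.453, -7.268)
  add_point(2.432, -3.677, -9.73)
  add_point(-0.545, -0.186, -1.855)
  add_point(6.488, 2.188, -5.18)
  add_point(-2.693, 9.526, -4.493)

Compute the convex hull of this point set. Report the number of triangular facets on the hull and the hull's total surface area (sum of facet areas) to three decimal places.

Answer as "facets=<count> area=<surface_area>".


facets=18 area=1086.113

Extreme-point indices: [1, 2, 3, 4, 5, 7, 9, 12, 13, 14, 17] — 11 of 18 on the boundary.

Area of each hull facet:
  f1: (p2, p3, p13) → 100.9593
  f2: (p14, p13, p1) → 88.8321
  f3: (p17, p13, p1) → 33.4385
  f4: (p17, p3, p13) → 84.5728
  f5: (p5, p12, p1) → 68.3369
  f6: (p5, p2, p12) → 51.3343
  f7: (p5, p2, p3) → 60.5976
  f8: (p9, p12, p1) → 36.2894
  f9: (p9, p14, p1) → 89.9275
  f10: (p9, p14, p12) → 34.9827
  f11: (p7, p2, p13) → 100.5077
  f12: (p7, p14, p13) → 49.6950
  f13: (p7, p2, p12) → 86.7935
  f14: (p7, p14, p12) → 63.9050
  f15: (p4, p17, p1) → 3.1734
  f16: (p4, p17, p3) → 26.6253
  f17: (p4, p5, p1) → 16.4910
  f18: (p4, p5, p3) → 89.6505
Σ area = 1086.113

Check V−E+F: 11 − 27 + 18 = 2.


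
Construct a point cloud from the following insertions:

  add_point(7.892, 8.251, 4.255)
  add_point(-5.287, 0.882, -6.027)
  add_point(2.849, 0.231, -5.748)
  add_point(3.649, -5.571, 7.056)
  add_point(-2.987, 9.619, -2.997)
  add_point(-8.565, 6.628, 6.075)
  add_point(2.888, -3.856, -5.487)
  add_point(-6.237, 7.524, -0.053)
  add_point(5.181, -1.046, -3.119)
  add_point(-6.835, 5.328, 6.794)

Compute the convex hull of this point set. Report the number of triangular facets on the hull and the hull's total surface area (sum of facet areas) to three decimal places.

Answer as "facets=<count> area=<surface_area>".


facets=16 area=656.631

10 of the 10 inputs are extreme points: [0, 1, 2, 3, 4, 5, 6, 7, 8, 9].

Triangle areas on the boundary:
  f1: (p1, p3, p5) → 108.6427
  f2: (p6, p1, p3) → 59.0787
  f3: (p9, p0, p5) → 14.2443
  f4: (p9, p3, p5) → 5.7813
  f5: (p9, p3, p0) → 97.7149
  f6: (p4, p0, p5) → 72.5626
  f7: (p8, p3, p0) → 66.8778
  f8: (p8, p6, p3) → 24.0244
  f9: (p7, p1, p5) → 24.7617
  f10: (p7, p4, p5) → 8.3447
  f11: (p7, p4, p1) → 21.5668
  f12: (p2, p6, p1) → 16.6538
  f13: (p2, p4, p1) → 38.2885
  f14: (p2, p8, p6) → 7.0453
  f15: (p2, p4, p0) → 69.3647
  f16: (p2, p8, p0) → 21.6790
Σ area = 656.631

Check V−E+F: 10 − 24 + 16 = 2.


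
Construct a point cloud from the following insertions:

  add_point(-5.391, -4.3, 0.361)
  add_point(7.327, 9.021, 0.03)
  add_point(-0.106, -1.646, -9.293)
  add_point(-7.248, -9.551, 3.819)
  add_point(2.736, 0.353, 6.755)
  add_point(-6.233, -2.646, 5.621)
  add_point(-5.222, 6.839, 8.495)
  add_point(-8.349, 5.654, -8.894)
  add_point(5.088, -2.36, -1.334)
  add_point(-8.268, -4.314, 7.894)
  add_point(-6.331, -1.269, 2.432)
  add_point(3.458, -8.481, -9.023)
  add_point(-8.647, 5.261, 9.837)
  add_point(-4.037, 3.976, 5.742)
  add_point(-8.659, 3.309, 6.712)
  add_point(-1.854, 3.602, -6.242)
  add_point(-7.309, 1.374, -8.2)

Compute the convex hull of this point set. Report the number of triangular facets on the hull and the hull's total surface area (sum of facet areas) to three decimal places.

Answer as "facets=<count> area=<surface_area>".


facets=20 area=1027.516

Points on the hull: [1, 2, 3, 4, 6, 7, 8, 9, 11, 12, 14, 16] (12 of 17).

Triangle areas on the boundary:
  f1: (p7, p2, p1) → 87.5483
  f2: (p16, p7, p3) → 23.4631
  f3: (p9, p4, p3) → 40.0760
  f4: (p9, p7, p14) → 58.2094
  f5: (p9, p7, p3) → 65.0417
  f6: (p11, p4, p3) → 113.5389
  f7: (p11, p16, p3) → 108.0460
  f8: (p11, p2, p1) → 57.6627
  f9: (p11, p7, p2) → 15.4508
  f10: (p11, p16, p7) → 19.1100
  f11: (p12, p9, p14) → 13.0855
  f12: (p12, p9, p4) → 55.4867
  f13: (p12, p7, p14) → 18.9066
  f14: (p8, p4, p1) → 48.3237
  f15: (p8, p11, p1) → 40.3562
  f16: (p8, p11, p4) → 23.1997
  f17: (p6, p4, p1) → 61.7893
  f18: (p6, p12, p4) → 18.4560
  f19: (p6, p7, p1) → 124.7365
  f20: (p6, p12, p7) → 35.0288
Σ area = 1027.516

Euler: V−E+F = 12−30+20 = 2.


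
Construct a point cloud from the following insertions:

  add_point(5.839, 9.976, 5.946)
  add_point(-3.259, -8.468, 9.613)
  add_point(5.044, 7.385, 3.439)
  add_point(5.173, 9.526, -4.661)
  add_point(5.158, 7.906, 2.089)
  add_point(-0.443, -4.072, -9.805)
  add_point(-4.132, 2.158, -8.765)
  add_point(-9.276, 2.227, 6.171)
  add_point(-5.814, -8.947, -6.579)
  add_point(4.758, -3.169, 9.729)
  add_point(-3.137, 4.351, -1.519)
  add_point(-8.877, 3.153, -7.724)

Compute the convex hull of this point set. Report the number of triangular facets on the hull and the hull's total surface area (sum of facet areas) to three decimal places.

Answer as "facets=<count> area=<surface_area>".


9 of the 12 inputs are extreme points: [0, 1, 3, 5, 6, 7, 8, 9, 11].

Triangle areas on the boundary:
  f1: (p9, p0, p7) → 100.1928
  f2: (p11, p0, p7) → 118.0459
  f3: (p11, p8, p7) → 86.3443
  f4: (p1, p8, p7) → 99.1604
  f5: (p1, p9, p7) → 61.1121
  f6: (p1, p9, p8) → 77.8147
  f7: (p3, p11, p0) → 80.6148
  f8: (p3, p9, p0) → 71.0317
  f9: (p5, p11, p8) → 44.0553
  f10: (p5, p9, p8) → 78.8384
  f11: (p5, p3, p9) → 140.8016
  f12: (p6, p3, p11) → 26.5450
  f13: (p6, p5, p11) → 13.2405
  f14: (p6, p5, p3) → 45.2413
Σ area = 1043.039

Check V−E+F: 9 − 21 + 14 = 2.

facets=14 area=1043.039


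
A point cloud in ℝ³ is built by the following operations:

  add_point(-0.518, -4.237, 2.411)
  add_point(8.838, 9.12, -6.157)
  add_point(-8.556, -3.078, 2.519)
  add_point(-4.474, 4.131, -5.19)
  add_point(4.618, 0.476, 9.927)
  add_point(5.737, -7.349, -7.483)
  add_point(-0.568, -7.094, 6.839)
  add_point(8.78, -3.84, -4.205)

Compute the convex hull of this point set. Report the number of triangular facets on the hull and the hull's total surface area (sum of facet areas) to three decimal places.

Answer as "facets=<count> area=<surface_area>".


Extreme-point indices: [1, 2, 3, 4, 5, 6, 7] — 7 of 8 on the boundary.

Facet areas (half cross-product norm):
  f1: (p6, p5, p2) → 77.5253
  f2: (p6, p4, p2) → 46.4988
  f3: (p3, p5, p2) → 87.1137
  f4: (p3, p5, p1) → 103.0224
  f5: (p3, p4, p2) → 87.1408
  f6: (p3, p4, p1) → 120.5390
  f7: (p7, p5, p1) → 31.6645
  f8: (p7, p4, p1) → 99.6131
  f9: (p7, p6, p5) → 42.1152
  f10: (p7, p6, p4) → 69.0921
Σ area = 764.325

Euler characteristic 7−15+10 = 2 ✓

facets=10 area=764.325


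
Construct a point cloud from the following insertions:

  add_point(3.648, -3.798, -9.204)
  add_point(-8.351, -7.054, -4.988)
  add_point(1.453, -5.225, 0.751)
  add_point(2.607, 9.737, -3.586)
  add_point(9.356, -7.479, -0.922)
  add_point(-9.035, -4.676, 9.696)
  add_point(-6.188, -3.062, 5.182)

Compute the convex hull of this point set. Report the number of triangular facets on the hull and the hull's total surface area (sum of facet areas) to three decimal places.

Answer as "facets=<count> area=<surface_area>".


facets=6 area=711.615

Hull vertices (5/7): indices [0, 1, 3, 4, 5].

Facet areas (half cross-product norm):
  f1: (p3, p4, p5) → 186.6718
  f2: (p0, p3, p4) → 78.5440
  f3: (p1, p4, p5) → 133.2861
  f4: (p1, p0, p4) → 69.4742
  f5: (p1, p3, p5) → 147.2826
  f6: (p1, p0, p3) → 96.3568
Σ area = 711.615

Euler characteristic 5−9+6 = 2 ✓


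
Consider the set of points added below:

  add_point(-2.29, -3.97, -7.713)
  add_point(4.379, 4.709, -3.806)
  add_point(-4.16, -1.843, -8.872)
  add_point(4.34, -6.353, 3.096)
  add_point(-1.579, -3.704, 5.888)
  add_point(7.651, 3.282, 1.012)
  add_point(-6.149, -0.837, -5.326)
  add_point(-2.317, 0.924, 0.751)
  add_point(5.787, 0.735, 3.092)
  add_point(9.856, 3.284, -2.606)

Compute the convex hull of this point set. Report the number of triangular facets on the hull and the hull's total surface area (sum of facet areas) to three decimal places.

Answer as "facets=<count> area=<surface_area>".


Extreme-point indices: [0, 1, 2, 3, 4, 5, 6, 7, 8, 9] — 10 of 10 on the boundary.

Facet areas (half cross-product norm):
  f1: (p0, p3, p9) → 76.8623
  f2: (p0, p4, p6) → 34.3093
  f3: (p0, p4, p3) → 44.8932
  f4: (p7, p4, p6) → 22.2205
  f5: (p2, p0, p6) → 6.3484
  f6: (p2, p0, p9) → 22.0463
  f7: (p5, p7, p4) → 35.6073
  f8: (p5, p3, p9) → 20.7394
  f9: (p1, p5, p9) → 11.6300
  f10: (p1, p5, p7) → 26.6655
  f11: (p1, p7, p6) → 32.9844
  f12: (p1, p2, p6) → 24.6223
  f13: (p1, p2, p9) → 26.6590
  f14: (p8, p4, p3) → 25.0231
  f15: (p8, p5, p3) → 8.8998
  f16: (p8, p5, p4) → 7.3593
Σ area = 426.870

Euler characteristic 10−24+16 = 2 ✓

facets=16 area=426.870
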